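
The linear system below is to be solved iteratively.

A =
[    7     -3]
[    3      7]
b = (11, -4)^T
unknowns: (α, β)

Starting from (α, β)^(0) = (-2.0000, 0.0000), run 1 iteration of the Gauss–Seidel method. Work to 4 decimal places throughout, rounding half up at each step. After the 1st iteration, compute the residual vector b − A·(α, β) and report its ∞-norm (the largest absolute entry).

3.7345

Iteration 1:
  α = (11 - (-3)·0.0000) / (7) = 1.5714
  β = (-4 - (3)·1.5714) / (7) = -1.2449
Residual b − A·x = (-3.7345, 0.0001); ∞-norm = 3.7345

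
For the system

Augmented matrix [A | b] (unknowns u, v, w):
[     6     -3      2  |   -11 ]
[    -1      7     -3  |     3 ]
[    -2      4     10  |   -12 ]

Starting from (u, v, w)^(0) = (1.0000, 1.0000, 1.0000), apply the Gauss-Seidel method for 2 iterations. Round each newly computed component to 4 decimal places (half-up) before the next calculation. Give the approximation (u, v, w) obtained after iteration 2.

Iteration 1:
  u = (-11 - (-3)·1.0000 - (2)·1.0000) / (6) = -1.6667
  v = (3 - (-1)·-1.6667 - (-3)·1.0000) / (7) = 0.6190
  w = (-12 - (-2)·-1.6667 - (4)·0.6190) / (10) = -1.7809
Iteration 2:
  u = (-11 - (-3)·0.6190 - (2)·-1.7809) / (6) = -0.9302
  v = (3 - (-1)·-0.9302 - (-3)·-1.7809) / (7) = -0.4676
  w = (-12 - (-2)·-0.9302 - (4)·-0.4676) / (10) = -1.1990

(-0.9302, -0.4676, -1.1990)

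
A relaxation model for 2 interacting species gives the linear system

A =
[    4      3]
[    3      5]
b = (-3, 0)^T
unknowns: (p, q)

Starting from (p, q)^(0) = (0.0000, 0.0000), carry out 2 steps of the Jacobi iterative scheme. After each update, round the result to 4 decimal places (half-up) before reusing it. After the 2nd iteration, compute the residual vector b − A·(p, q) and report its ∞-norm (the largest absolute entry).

Iteration 1:
  p = (-3 - (3)·0.0000) / (4) = -0.7500
  q = (0 - (3)·0.0000) / (5) = 0.0000
Iteration 2:
  p = (-3 - (3)·0.0000) / (4) = -0.7500
  q = (0 - (3)·-0.7500) / (5) = 0.4500
Residual b − A·x = (-1.3500, 0.0000); ∞-norm = 1.3500

1.3500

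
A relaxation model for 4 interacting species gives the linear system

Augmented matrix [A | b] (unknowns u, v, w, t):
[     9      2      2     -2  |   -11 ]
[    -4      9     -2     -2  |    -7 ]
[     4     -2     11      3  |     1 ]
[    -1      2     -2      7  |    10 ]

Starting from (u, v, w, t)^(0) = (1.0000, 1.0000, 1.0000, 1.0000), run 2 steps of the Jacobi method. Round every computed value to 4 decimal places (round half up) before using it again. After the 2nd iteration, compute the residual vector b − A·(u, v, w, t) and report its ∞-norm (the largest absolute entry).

4.2951

Iteration 1:
  u = (-11 - (2)·1.0000 - (2)·1.0000 - (-2)·1.0000) / (9) = -1.4444
  v = (-7 - (-4)·1.0000 - (-2)·1.0000 - (-2)·1.0000) / (9) = 0.1111
  w = (1 - (4)·1.0000 - (-2)·1.0000 - (3)·1.0000) / (11) = -0.3636
  t = (10 - (-1)·1.0000 - (2)·1.0000 - (-2)·1.0000) / (7) = 1.5714
Iteration 2:
  u = (-11 - (2)·0.1111 - (2)·-0.3636 - (-2)·1.5714) / (9) = -0.8169
  v = (-7 - (-4)·-1.4444 - (-2)·-0.3636 - (-2)·1.5714) / (9) = -1.1513
  w = (1 - (4)·-1.4444 - (-2)·0.1111 - (3)·1.5714) / (11) = 0.2078
  t = (10 - (-1)·-1.4444 - (2)·0.1111 - (-2)·-0.3636) / (7) = 1.0866
Residual b − A·x = (0.4123, 2.6829, -3.5806, 4.2951); ∞-norm = 4.2951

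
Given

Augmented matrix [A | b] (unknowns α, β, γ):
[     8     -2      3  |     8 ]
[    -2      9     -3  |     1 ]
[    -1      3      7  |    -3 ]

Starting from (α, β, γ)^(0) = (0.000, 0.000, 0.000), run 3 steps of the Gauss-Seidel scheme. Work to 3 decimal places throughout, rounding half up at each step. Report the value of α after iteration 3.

1.195

Iteration 1:
  α = (8 - (-2)·0.000 - (3)·0.000) / (8) = 1.000
  β = (1 - (-2)·1.000 - (-3)·0.000) / (9) = 0.333
  γ = (-3 - (-1)·1.000 - (3)·0.333) / (7) = -0.428
Iteration 2:
  α = (8 - (-2)·0.333 - (3)·-0.428) / (8) = 1.244
  β = (1 - (-2)·1.244 - (-3)·-0.428) / (9) = 0.245
  γ = (-3 - (-1)·1.244 - (3)·0.245) / (7) = -0.356
Iteration 3:
  α = (8 - (-2)·0.245 - (3)·-0.356) / (8) = 1.195
  β = (1 - (-2)·1.195 - (-3)·-0.356) / (9) = 0.258
  γ = (-3 - (-1)·1.195 - (3)·0.258) / (7) = -0.368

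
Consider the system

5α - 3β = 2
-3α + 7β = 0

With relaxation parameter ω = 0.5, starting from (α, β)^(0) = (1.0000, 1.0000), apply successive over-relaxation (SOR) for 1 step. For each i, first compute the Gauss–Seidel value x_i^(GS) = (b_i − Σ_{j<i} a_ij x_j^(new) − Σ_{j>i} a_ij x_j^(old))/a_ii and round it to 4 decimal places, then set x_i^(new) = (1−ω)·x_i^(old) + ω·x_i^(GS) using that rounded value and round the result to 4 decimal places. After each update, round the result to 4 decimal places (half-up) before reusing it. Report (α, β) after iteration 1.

Iteration 1:
  α: GS value = (2 - (-3)·1.0000) / (5) = 1.0000;  α ← (1−ω)·1.0000 + ω·1.0000 = 1.0000
  β: GS value = (0 - (-3)·1.0000) / (7) = 0.4286;  β ← (1−ω)·1.0000 + ω·0.4286 = 0.7143

(1.0000, 0.7143)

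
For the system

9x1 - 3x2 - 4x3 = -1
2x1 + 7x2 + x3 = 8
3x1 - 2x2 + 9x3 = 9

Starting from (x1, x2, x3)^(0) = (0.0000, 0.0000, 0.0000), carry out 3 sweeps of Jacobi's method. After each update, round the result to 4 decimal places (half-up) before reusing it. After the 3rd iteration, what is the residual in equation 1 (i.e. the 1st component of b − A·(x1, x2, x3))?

Iteration 1:
  x1 = (-1 - (-3)·0.0000 - (-4)·0.0000) / (9) = -0.1111
  x2 = (8 - (2)·0.0000 - (1)·0.0000) / (7) = 1.1429
  x3 = (9 - (3)·0.0000 - (-2)·0.0000) / (9) = 1.0000
Iteration 2:
  x1 = (-1 - (-3)·1.1429 - (-4)·1.0000) / (9) = 0.7143
  x2 = (8 - (2)·-0.1111 - (1)·1.0000) / (7) = 1.0317
  x3 = (9 - (3)·-0.1111 - (-2)·1.1429) / (9) = 1.2910
Iteration 3:
  x1 = (-1 - (-3)·1.0317 - (-4)·1.2910) / (9) = 0.8066
  x2 = (8 - (2)·0.7143 - (1)·1.2910) / (7) = 0.7543
  x3 = (9 - (3)·0.7143 - (-2)·1.0317) / (9) = 0.9912
Residual b − A·x = (-2.0317, 0.1155, -0.8320)

-2.0317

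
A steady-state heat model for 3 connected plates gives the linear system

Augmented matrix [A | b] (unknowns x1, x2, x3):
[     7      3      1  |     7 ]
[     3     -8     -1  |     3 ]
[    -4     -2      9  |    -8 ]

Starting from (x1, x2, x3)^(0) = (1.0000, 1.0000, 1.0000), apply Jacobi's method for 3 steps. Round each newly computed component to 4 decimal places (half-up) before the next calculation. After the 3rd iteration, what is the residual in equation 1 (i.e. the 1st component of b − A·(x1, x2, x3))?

Iteration 1:
  x1 = (7 - (3)·1.0000 - (1)·1.0000) / (7) = 0.4286
  x2 = (3 - (3)·1.0000 - (-1)·1.0000) / (-8) = -0.1250
  x3 = (-8 - (-4)·1.0000 - (-2)·1.0000) / (9) = -0.2222
Iteration 2:
  x1 = (7 - (3)·-0.1250 - (1)·-0.2222) / (7) = 1.0853
  x2 = (3 - (3)·0.4286 - (-1)·-0.2222) / (-8) = -0.1865
  x3 = (-8 - (-4)·0.4286 - (-2)·-0.1250) / (9) = -0.7262
Iteration 3:
  x1 = (7 - (3)·-0.1865 - (1)·-0.7262) / (7) = 1.1837
  x2 = (3 - (3)·1.0853 - (-1)·-0.7262) / (-8) = 0.1228
  x3 = (-8 - (-4)·1.0853 - (-2)·-0.1865) / (9) = -0.4480
Residual b − A·x = (-1.2063, -0.0167, 1.0124)

-1.2063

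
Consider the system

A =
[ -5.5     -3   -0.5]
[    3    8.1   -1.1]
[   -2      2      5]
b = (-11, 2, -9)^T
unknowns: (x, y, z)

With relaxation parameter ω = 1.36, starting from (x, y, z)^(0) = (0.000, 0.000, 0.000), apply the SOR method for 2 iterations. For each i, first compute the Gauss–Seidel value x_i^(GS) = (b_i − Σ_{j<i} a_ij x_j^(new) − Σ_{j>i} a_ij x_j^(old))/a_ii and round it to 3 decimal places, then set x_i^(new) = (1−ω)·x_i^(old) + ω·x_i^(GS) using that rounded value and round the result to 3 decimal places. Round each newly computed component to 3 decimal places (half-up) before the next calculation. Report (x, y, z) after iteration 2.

Iteration 1:
  x: GS value = (-11 - (-3)·0.000 - (-0.5)·0.000) / (-5.5) = 2.000;  x ← (1−ω)·0.000 + ω·2.000 = 2.720
  y: GS value = (2 - (3)·2.720 - (-1.1)·0.000) / (8.1) = -0.760;  y ← (1−ω)·0.000 + ω·-0.760 = -1.034
  z: GS value = (-9 - (-2)·2.720 - (2)·-1.034) / (5) = -0.298;  z ← (1−ω)·0.000 + ω·-0.298 = -0.405
Iteration 2:
  x: GS value = (-11 - (-3)·-1.034 - (-0.5)·-0.405) / (-5.5) = 2.601;  x ← (1−ω)·2.720 + ω·2.601 = 2.558
  y: GS value = (2 - (3)·2.558 - (-1.1)·-0.405) / (8.1) = -0.755;  y ← (1−ω)·-1.034 + ω·-0.755 = -0.655
  z: GS value = (-9 - (-2)·2.558 - (2)·-0.655) / (5) = -0.515;  z ← (1−ω)·-0.405 + ω·-0.515 = -0.555

(2.558, -0.655, -0.555)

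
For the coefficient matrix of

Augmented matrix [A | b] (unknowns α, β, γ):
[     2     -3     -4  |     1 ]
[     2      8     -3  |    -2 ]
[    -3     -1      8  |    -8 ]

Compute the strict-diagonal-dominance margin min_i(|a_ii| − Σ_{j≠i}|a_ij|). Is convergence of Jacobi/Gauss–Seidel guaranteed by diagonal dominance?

-5

row 1: |2| − (3+4) = -5
row 2: |8| − (2+3) = 3
row 3: |8| − (3+1) = 4
minimum over rows = -5 → not strictly diagonally dominant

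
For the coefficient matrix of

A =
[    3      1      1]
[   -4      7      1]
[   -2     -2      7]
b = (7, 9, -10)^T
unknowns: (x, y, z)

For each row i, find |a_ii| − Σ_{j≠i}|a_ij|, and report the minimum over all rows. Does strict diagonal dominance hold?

row 1: |3| − (1+1) = 1
row 2: |7| − (4+1) = 2
row 3: |7| − (2+2) = 3
minimum over rows = 1 → strictly diagonally dominant (convergence guaranteed)

1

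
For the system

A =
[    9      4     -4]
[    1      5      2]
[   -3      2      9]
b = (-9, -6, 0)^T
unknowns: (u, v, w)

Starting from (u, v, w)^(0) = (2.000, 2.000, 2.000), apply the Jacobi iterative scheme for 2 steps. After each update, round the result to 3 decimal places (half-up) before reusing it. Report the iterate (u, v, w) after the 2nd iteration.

Iteration 1:
  u = (-9 - (4)·2.000 - (-4)·2.000) / (9) = -1.000
  v = (-6 - (1)·2.000 - (2)·2.000) / (5) = -2.400
  w = (0 - (-3)·2.000 - (2)·2.000) / (9) = 0.222
Iteration 2:
  u = (-9 - (4)·-2.400 - (-4)·0.222) / (9) = 0.165
  v = (-6 - (1)·-1.000 - (2)·0.222) / (5) = -1.089
  w = (0 - (-3)·-1.000 - (2)·-2.400) / (9) = 0.200

(0.165, -1.089, 0.200)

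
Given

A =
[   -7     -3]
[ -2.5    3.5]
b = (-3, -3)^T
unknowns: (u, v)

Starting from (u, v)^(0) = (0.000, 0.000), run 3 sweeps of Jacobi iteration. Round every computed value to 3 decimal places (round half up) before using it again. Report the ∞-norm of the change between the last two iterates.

0.262

Iteration 1:
  u = (-3 - (-3)·0.000) / (-7) = 0.429
  v = (-3 - (-2.5)·0.000) / (3.5) = -0.857
Iteration 2:
  u = (-3 - (-3)·-0.857) / (-7) = 0.796
  v = (-3 - (-2.5)·0.429) / (3.5) = -0.551
Iteration 3:
  u = (-3 - (-3)·-0.551) / (-7) = 0.665
  v = (-3 - (-2.5)·0.796) / (3.5) = -0.289
Change: (-0.131, 0.262) → max |·| = 0.262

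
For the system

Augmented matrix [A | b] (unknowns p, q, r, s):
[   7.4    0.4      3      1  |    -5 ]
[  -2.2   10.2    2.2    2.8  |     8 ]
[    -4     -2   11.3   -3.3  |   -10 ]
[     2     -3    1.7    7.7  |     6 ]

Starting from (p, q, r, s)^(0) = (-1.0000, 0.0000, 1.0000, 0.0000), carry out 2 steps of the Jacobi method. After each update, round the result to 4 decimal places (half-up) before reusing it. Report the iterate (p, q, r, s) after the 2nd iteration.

Iteration 1:
  p = (-5 - (0.4)·0.0000 - (3)·1.0000 - (1)·0.0000) / (7.4) = -1.0811
  q = (8 - (-2.2)·-1.0000 - (2.2)·1.0000 - (2.8)·0.0000) / (10.2) = 0.3529
  r = (-10 - (-4)·-1.0000 - (-2)·0.0000 - (-3.3)·0.0000) / (11.3) = -1.2389
  s = (6 - (2)·-1.0000 - (-3)·0.0000 - (1.7)·1.0000) / (7.7) = 0.8182
Iteration 2:
  p = (-5 - (0.4)·0.3529 - (3)·-1.2389 - (1)·0.8182) / (7.4) = -0.3031
  q = (8 - (-2.2)·-1.0811 - (2.2)·-1.2389 - (2.8)·0.8182) / (10.2) = 0.5937
  r = (-10 - (-4)·-1.0811 - (-2)·0.3529 - (-3.3)·0.8182) / (11.3) = -0.9662
  s = (6 - (2)·-1.0811 - (-3)·0.3529 - (1.7)·-1.2389) / (7.7) = 1.4710

(-0.3031, 0.5937, -0.9662, 1.4710)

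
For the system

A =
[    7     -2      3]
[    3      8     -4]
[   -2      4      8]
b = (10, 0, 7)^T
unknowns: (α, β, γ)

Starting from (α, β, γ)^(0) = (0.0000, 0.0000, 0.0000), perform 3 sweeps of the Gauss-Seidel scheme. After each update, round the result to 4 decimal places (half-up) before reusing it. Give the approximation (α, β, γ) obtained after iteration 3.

Iteration 1:
  α = (10 - (-2)·0.0000 - (3)·0.0000) / (7) = 1.4286
  β = (0 - (3)·1.4286 - (-4)·0.0000) / (8) = -0.5357
  γ = (7 - (-2)·1.4286 - (4)·-0.5357) / (8) = 1.5000
Iteration 2:
  α = (10 - (-2)·-0.5357 - (3)·1.5000) / (7) = 0.6327
  β = (0 - (3)·0.6327 - (-4)·1.5000) / (8) = 0.5127
  γ = (7 - (-2)·0.6327 - (4)·0.5127) / (8) = 0.7768
Iteration 3:
  α = (10 - (-2)·0.5127 - (3)·0.7768) / (7) = 1.2421
  β = (0 - (3)·1.2421 - (-4)·0.7768) / (8) = -0.0774
  γ = (7 - (-2)·1.2421 - (4)·-0.0774) / (8) = 1.2242

(1.2421, -0.0774, 1.2242)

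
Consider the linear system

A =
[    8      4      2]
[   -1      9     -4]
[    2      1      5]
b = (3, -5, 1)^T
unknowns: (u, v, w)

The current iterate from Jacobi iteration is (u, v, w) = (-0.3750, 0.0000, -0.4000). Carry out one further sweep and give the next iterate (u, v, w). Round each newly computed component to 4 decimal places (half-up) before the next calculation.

(0.4750, -0.7750, 0.3500)

One sweep:
  u = (3 - (4)·0.0000 - (2)·-0.4000) / (8) = 0.4750
  v = (-5 - (-1)·-0.3750 - (-4)·-0.4000) / (9) = -0.7750
  w = (1 - (2)·-0.3750 - (1)·0.0000) / (5) = 0.3500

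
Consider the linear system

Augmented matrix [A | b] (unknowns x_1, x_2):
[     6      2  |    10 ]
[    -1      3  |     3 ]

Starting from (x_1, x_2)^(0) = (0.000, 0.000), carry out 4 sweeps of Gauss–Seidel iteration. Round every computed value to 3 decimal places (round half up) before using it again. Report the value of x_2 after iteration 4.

Iteration 1:
  x_1 = (10 - (2)·0.000) / (6) = 1.667
  x_2 = (3 - (-1)·1.667) / (3) = 1.556
Iteration 2:
  x_1 = (10 - (2)·1.556) / (6) = 1.148
  x_2 = (3 - (-1)·1.148) / (3) = 1.383
Iteration 3:
  x_1 = (10 - (2)·1.383) / (6) = 1.206
  x_2 = (3 - (-1)·1.206) / (3) = 1.402
Iteration 4:
  x_1 = (10 - (2)·1.402) / (6) = 1.199
  x_2 = (3 - (-1)·1.199) / (3) = 1.400

1.400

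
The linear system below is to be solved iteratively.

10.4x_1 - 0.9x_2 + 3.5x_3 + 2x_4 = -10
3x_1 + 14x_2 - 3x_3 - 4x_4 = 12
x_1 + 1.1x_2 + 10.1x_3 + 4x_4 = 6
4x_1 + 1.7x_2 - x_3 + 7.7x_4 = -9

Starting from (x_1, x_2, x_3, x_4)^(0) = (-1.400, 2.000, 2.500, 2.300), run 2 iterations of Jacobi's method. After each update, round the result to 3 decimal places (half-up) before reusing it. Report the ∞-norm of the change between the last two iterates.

Iteration 1:
  x_1 = (-10 - (-0.9)·2.000 - (3.5)·2.500 - (2)·2.300) / (10.4) = -2.072
  x_2 = (12 - (3)·-1.400 - (-3)·2.500 - (-4)·2.300) / (14) = 2.350
  x_3 = (6 - (1)·-1.400 - (1.1)·2.000 - (4)·2.300) / (10.1) = -0.396
  x_4 = (-9 - (4)·-1.400 - (1.7)·2.000 - (-1)·2.500) / (7.7) = -0.558
Iteration 2:
  x_1 = (-10 - (-0.9)·2.350 - (3.5)·-0.396 - (2)·-0.558) / (10.4) = -0.518
  x_2 = (12 - (3)·-2.072 - (-3)·-0.396 - (-4)·-0.558) / (14) = 1.057
  x_3 = (6 - (1)·-2.072 - (1.1)·2.350 - (4)·-0.558) / (10.1) = 0.764
  x_4 = (-9 - (4)·-2.072 - (1.7)·2.350 - (-1)·-0.396) / (7.7) = -0.663
Change: (1.554, -1.293, 1.160, -0.105) → max |·| = 1.554

1.554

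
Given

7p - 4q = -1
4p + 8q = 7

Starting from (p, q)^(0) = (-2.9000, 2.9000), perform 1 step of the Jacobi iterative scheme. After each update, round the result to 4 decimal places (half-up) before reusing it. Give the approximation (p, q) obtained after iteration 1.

(1.5143, 2.3250)

Iteration 1:
  p = (-1 - (-4)·2.9000) / (7) = 1.5143
  q = (7 - (4)·-2.9000) / (8) = 2.3250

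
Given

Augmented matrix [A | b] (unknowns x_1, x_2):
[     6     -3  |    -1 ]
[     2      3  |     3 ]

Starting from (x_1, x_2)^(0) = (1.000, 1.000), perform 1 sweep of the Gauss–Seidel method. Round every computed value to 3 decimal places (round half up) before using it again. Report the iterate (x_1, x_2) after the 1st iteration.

Iteration 1:
  x_1 = (-1 - (-3)·1.000) / (6) = 0.333
  x_2 = (3 - (2)·0.333) / (3) = 0.778

(0.333, 0.778)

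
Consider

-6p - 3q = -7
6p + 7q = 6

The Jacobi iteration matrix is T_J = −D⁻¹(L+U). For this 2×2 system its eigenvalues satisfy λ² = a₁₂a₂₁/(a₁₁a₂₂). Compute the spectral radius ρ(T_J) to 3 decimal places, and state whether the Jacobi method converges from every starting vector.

a₁₂a₂₁/(a₁₁a₂₂) = (-3)·(6) / ((-6)·(7)) = 0.428571
ρ = √|0.428571| = √0.428571 = 0.655
ρ < 1, so Jacobi converges

0.655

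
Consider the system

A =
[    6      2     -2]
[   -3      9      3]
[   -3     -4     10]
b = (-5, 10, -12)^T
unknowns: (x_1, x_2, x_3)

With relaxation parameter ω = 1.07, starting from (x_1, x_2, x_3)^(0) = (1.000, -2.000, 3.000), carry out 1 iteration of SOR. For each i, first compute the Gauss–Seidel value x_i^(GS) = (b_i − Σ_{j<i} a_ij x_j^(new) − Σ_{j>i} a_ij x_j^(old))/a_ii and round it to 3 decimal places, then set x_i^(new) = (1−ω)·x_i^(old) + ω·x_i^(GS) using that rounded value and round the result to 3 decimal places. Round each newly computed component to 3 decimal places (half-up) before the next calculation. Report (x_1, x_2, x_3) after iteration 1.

Iteration 1:
  x_1: GS value = (-5 - (2)·-2.000 - (-2)·3.000) / (6) = 0.833;  x_1 ← (1−ω)·1.000 + ω·0.833 = 0.821
  x_2: GS value = (10 - (-3)·0.821 - (3)·3.000) / (9) = 0.385;  x_2 ← (1−ω)·-2.000 + ω·0.385 = 0.552
  x_3: GS value = (-12 - (-3)·0.821 - (-4)·0.552) / (10) = -0.733;  x_3 ← (1−ω)·3.000 + ω·-0.733 = -0.994

(0.821, 0.552, -0.994)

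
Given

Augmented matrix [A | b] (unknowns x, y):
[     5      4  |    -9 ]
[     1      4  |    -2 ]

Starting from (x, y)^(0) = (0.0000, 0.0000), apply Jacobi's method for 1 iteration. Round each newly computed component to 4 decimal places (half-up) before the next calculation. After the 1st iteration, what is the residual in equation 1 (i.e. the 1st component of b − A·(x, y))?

Iteration 1:
  x = (-9 - (4)·0.0000) / (5) = -1.8000
  y = (-2 - (1)·0.0000) / (4) = -0.5000
Residual b − A·x = (2.0000, 1.8000)

2.0000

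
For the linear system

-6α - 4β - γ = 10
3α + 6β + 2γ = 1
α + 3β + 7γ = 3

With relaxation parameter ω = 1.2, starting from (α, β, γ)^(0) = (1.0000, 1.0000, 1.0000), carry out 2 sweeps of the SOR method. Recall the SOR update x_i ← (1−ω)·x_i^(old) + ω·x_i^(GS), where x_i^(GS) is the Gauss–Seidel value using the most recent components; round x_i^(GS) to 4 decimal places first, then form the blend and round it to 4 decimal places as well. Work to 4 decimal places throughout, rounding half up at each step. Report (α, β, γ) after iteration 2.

Iteration 1:
  α: GS value = (10 - (-4)·1.0000 - (-1)·1.0000) / (-6) = -2.5000;  α ← (1−ω)·1.0000 + ω·-2.5000 = -3.2000
  β: GS value = (1 - (3)·-3.2000 - (2)·1.0000) / (6) = 1.4333;  β ← (1−ω)·1.0000 + ω·1.4333 = 1.5200
  γ: GS value = (3 - (1)·-3.2000 - (3)·1.5200) / (7) = 0.2343;  γ ← (1−ω)·1.0000 + ω·0.2343 = 0.0812
Iteration 2:
  α: GS value = (10 - (-4)·1.5200 - (-1)·0.0812) / (-6) = -2.6935;  α ← (1−ω)·-3.2000 + ω·-2.6935 = -2.5922
  β: GS value = (1 - (3)·-2.5922 - (2)·0.0812) / (6) = 1.4357;  β ← (1−ω)·1.5200 + ω·1.4357 = 1.4188
  γ: GS value = (3 - (1)·-2.5922 - (3)·1.4188) / (7) = 0.1908;  γ ← (1−ω)·0.0812 + ω·0.1908 = 0.2127

(-2.5922, 1.4188, 0.2127)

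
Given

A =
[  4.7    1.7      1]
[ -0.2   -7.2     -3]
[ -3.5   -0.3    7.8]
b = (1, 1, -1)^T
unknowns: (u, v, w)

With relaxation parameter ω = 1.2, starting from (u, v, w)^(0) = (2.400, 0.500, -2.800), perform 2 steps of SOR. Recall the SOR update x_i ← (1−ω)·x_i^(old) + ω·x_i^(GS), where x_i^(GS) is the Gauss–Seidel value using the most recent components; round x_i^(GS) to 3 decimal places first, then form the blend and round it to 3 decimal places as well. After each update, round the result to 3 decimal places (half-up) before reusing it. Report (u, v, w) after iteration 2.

(-0.442, -0.680, -0.545)

Iteration 1:
  u: GS value = (1 - (1.7)·0.500 - (1)·-2.800) / (4.7) = 0.628;  u ← (1−ω)·2.400 + ω·0.628 = 0.274
  v: GS value = (1 - (-0.2)·0.274 - (-3)·-2.800) / (-7.2) = 1.020;  v ← (1−ω)·0.500 + ω·1.020 = 1.124
  w: GS value = (-1 - (-3.5)·0.274 - (-0.3)·1.124) / (7.8) = 0.038;  w ← (1−ω)·-2.800 + ω·0.038 = 0.606
Iteration 2:
  u: GS value = (1 - (1.7)·1.124 - (1)·0.606) / (4.7) = -0.323;  u ← (1−ω)·0.274 + ω·-0.323 = -0.442
  v: GS value = (1 - (-0.2)·-0.442 - (-3)·0.606) / (-7.2) = -0.379;  v ← (1−ω)·1.124 + ω·-0.379 = -0.680
  w: GS value = (-1 - (-3.5)·-0.442 - (-0.3)·-0.680) / (7.8) = -0.353;  w ← (1−ω)·0.606 + ω·-0.353 = -0.545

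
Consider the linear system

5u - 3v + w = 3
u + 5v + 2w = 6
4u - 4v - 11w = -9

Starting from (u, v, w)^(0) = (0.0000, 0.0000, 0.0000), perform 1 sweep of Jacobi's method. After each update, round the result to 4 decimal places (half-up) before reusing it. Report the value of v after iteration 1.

1.2000

Iteration 1:
  u = (3 - (-3)·0.0000 - (1)·0.0000) / (5) = 0.6000
  v = (6 - (1)·0.0000 - (2)·0.0000) / (5) = 1.2000
  w = (-9 - (4)·0.0000 - (-4)·0.0000) / (-11) = 0.8182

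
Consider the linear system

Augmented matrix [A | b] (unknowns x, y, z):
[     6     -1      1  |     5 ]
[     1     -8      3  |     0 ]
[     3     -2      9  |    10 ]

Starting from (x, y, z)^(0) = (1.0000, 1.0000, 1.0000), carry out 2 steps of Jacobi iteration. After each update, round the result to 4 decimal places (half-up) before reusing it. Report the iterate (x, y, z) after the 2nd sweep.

(0.7500, 0.4792, 0.9445)

Iteration 1:
  x = (5 - (-1)·1.0000 - (1)·1.0000) / (6) = 0.8333
  y = (0 - (1)·1.0000 - (3)·1.0000) / (-8) = 0.5000
  z = (10 - (3)·1.0000 - (-2)·1.0000) / (9) = 1.0000
Iteration 2:
  x = (5 - (-1)·0.5000 - (1)·1.0000) / (6) = 0.7500
  y = (0 - (1)·0.8333 - (3)·1.0000) / (-8) = 0.4792
  z = (10 - (3)·0.8333 - (-2)·0.5000) / (9) = 0.9445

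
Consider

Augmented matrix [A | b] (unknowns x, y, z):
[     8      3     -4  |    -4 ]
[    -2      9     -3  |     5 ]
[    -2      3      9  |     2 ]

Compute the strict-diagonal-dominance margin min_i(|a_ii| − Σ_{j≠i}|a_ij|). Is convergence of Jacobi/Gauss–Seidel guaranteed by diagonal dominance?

row 1: |8| − (3+4) = 1
row 2: |9| − (2+3) = 4
row 3: |9| − (2+3) = 4
minimum over rows = 1 → strictly diagonally dominant (convergence guaranteed)

1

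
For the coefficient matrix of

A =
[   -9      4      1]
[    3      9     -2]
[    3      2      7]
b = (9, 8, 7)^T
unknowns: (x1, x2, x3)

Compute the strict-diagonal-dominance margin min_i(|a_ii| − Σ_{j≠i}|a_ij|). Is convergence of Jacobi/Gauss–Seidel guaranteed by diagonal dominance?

row 1: |-9| − (4+1) = 4
row 2: |9| − (3+2) = 4
row 3: |7| − (3+2) = 2
minimum over rows = 2 → strictly diagonally dominant (convergence guaranteed)

2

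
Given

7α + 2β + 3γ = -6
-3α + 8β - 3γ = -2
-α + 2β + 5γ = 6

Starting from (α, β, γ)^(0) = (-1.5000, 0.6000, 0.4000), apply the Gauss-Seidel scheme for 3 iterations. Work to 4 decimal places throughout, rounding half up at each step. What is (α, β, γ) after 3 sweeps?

Iteration 1:
  α = (-6 - (2)·0.6000 - (3)·0.4000) / (7) = -1.2000
  β = (-2 - (-3)·-1.2000 - (-3)·0.4000) / (8) = -0.5500
  γ = (6 - (-1)·-1.2000 - (2)·-0.5500) / (5) = 1.1800
Iteration 2:
  α = (-6 - (2)·-0.5500 - (3)·1.1800) / (7) = -1.2057
  β = (-2 - (-3)·-1.2057 - (-3)·1.1800) / (8) = -0.2596
  γ = (6 - (-1)·-1.2057 - (2)·-0.2596) / (5) = 1.0627
Iteration 3:
  α = (-6 - (2)·-0.2596 - (3)·1.0627) / (7) = -1.2384
  β = (-2 - (-3)·-1.2384 - (-3)·1.0627) / (8) = -0.3159
  γ = (6 - (-1)·-1.2384 - (2)·-0.3159) / (5) = 1.0787

(-1.2384, -0.3159, 1.0787)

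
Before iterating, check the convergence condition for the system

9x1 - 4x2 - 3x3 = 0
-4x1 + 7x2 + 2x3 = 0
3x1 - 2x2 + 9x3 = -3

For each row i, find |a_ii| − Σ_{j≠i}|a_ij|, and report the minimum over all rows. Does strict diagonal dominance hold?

1

row 1: |9| − (4+3) = 2
row 2: |7| − (4+2) = 1
row 3: |9| − (3+2) = 4
minimum over rows = 1 → strictly diagonally dominant (convergence guaranteed)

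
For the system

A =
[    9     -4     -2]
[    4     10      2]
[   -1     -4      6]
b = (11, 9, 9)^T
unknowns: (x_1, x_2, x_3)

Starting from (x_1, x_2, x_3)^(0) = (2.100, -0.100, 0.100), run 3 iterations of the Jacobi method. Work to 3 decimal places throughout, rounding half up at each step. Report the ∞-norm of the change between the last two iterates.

Iteration 1:
  x_1 = (11 - (-4)·-0.100 - (-2)·0.100) / (9) = 1.200
  x_2 = (9 - (4)·2.100 - (2)·0.100) / (10) = 0.040
  x_3 = (9 - (-1)·2.100 - (-4)·-0.100) / (6) = 1.783
Iteration 2:
  x_1 = (11 - (-4)·0.040 - (-2)·1.783) / (9) = 1.636
  x_2 = (9 - (4)·1.200 - (2)·1.783) / (10) = 0.063
  x_3 = (9 - (-1)·1.200 - (-4)·0.040) / (6) = 1.727
Iteration 3:
  x_1 = (11 - (-4)·0.063 - (-2)·1.727) / (9) = 1.634
  x_2 = (9 - (4)·1.636 - (2)·1.727) / (10) = -0.100
  x_3 = (9 - (-1)·1.636 - (-4)·0.063) / (6) = 1.815
Change: (-0.002, -0.163, 0.088) → max |·| = 0.163

0.163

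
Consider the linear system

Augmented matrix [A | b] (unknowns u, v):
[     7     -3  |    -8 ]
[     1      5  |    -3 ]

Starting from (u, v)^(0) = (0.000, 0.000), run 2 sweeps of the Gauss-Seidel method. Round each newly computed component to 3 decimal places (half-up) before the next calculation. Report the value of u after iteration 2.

Iteration 1:
  u = (-8 - (-3)·0.000) / (7) = -1.143
  v = (-3 - (1)·-1.143) / (5) = -0.371
Iteration 2:
  u = (-8 - (-3)·-0.371) / (7) = -1.302
  v = (-3 - (1)·-1.302) / (5) = -0.340

-1.302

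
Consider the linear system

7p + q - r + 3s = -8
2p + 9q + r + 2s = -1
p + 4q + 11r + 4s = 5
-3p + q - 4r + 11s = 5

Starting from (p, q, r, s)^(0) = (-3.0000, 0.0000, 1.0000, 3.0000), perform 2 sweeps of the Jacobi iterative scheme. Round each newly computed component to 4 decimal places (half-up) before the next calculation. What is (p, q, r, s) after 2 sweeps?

(-1.1631, 0.4372, 0.7431, -0.2808)

Iteration 1:
  p = (-8 - (1)·0.0000 - (-1)·1.0000 - (3)·3.0000) / (7) = -2.2857
  q = (-1 - (2)·-3.0000 - (1)·1.0000 - (2)·3.0000) / (9) = -0.2222
  r = (5 - (1)·-3.0000 - (4)·0.0000 - (4)·3.0000) / (11) = -0.3636
  s = (5 - (-3)·-3.0000 - (1)·0.0000 - (-4)·1.0000) / (11) = 0.0000
Iteration 2:
  p = (-8 - (1)·-0.2222 - (-1)·-0.3636 - (3)·0.0000) / (7) = -1.1631
  q = (-1 - (2)·-2.2857 - (1)·-0.3636 - (2)·0.0000) / (9) = 0.4372
  r = (5 - (1)·-2.2857 - (4)·-0.2222 - (4)·0.0000) / (11) = 0.7431
  s = (5 - (-3)·-2.2857 - (1)·-0.2222 - (-4)·-0.3636) / (11) = -0.2808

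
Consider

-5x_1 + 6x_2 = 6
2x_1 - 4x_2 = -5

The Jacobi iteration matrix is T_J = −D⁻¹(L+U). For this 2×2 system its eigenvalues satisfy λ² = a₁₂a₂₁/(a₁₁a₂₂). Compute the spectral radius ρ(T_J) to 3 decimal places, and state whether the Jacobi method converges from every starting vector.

a₁₂a₂₁/(a₁₁a₂₂) = (6)·(2) / ((-5)·(-4)) = 0.600000
ρ = √|0.600000| = √0.600000 = 0.775
ρ < 1, so Jacobi converges

0.775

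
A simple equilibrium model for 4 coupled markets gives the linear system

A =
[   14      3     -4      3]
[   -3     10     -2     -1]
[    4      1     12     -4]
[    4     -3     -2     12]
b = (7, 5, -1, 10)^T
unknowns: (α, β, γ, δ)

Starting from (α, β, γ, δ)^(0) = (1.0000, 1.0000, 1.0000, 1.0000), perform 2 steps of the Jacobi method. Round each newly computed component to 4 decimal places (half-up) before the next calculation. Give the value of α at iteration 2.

0.0202

Iteration 1:
  α = (7 - (3)·1.0000 - (-4)·1.0000 - (3)·1.0000) / (14) = 0.3571
  β = (5 - (-3)·1.0000 - (-2)·1.0000 - (-1)·1.0000) / (10) = 1.1000
  γ = (-1 - (4)·1.0000 - (1)·1.0000 - (-4)·1.0000) / (12) = -0.1667
  δ = (10 - (4)·1.0000 - (-3)·1.0000 - (-2)·1.0000) / (12) = 0.9167
Iteration 2:
  α = (7 - (3)·1.1000 - (-4)·-0.1667 - (3)·0.9167) / (14) = 0.0202
  β = (5 - (-3)·0.3571 - (-2)·-0.1667 - (-1)·0.9167) / (10) = 0.6655
  γ = (-1 - (4)·0.3571 - (1)·1.1000 - (-4)·0.9167) / (12) = 0.0115
  δ = (10 - (4)·0.3571 - (-3)·1.1000 - (-2)·-0.1667) / (12) = 0.9615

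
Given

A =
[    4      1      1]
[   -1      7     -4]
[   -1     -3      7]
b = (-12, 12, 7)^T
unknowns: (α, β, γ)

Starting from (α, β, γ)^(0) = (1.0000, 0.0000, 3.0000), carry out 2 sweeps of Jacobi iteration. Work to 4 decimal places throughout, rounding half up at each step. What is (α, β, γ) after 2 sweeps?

(-4.1786, 1.8317, 1.9949)

Iteration 1:
  α = (-12 - (1)·0.0000 - (1)·3.0000) / (4) = -3.7500
  β = (12 - (-1)·1.0000 - (-4)·3.0000) / (7) = 3.5714
  γ = (7 - (-1)·1.0000 - (-3)·0.0000) / (7) = 1.1429
Iteration 2:
  α = (-12 - (1)·3.5714 - (1)·1.1429) / (4) = -4.1786
  β = (12 - (-1)·-3.7500 - (-4)·1.1429) / (7) = 1.8317
  γ = (7 - (-1)·-3.7500 - (-3)·3.5714) / (7) = 1.9949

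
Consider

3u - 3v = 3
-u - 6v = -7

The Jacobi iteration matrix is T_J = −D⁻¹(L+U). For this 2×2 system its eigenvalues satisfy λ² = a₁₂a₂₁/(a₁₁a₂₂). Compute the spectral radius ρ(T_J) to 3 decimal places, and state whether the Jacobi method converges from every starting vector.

0.408

a₁₂a₂₁/(a₁₁a₂₂) = (-3)·(-1) / ((3)·(-6)) = -0.166667
ρ = √|-0.166667| = √0.166667 = 0.408
ρ < 1, so Jacobi converges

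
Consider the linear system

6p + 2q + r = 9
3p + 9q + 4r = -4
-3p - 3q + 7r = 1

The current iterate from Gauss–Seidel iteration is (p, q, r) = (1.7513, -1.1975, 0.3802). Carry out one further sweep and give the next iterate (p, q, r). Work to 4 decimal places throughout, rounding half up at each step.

(1.8358, -1.2254, 0.4045)

One sweep:
  p = (9 - (2)·-1.1975 - (1)·0.3802) / (6) = 1.8358
  q = (-4 - (3)·1.8358 - (4)·0.3802) / (9) = -1.2254
  r = (1 - (-3)·1.8358 - (-3)·-1.2254) / (7) = 0.4045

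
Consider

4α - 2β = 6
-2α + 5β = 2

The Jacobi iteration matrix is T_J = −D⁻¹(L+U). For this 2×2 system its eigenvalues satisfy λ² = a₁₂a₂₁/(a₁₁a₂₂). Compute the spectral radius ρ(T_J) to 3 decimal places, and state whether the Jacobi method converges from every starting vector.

0.447

a₁₂a₂₁/(a₁₁a₂₂) = (-2)·(-2) / ((4)·(5)) = 0.200000
ρ = √|0.200000| = √0.200000 = 0.447
ρ < 1, so Jacobi converges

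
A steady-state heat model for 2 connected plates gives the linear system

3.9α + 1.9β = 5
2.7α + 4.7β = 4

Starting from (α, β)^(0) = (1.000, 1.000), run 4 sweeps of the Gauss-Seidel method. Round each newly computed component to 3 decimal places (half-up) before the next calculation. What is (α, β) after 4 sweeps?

(1.195, 0.165)

Iteration 1:
  α = (5 - (1.9)·1.000) / (3.9) = 0.795
  β = (4 - (2.7)·0.795) / (4.7) = 0.394
Iteration 2:
  α = (5 - (1.9)·0.394) / (3.9) = 1.090
  β = (4 - (2.7)·1.090) / (4.7) = 0.225
Iteration 3:
  α = (5 - (1.9)·0.225) / (3.9) = 1.172
  β = (4 - (2.7)·1.172) / (4.7) = 0.178
Iteration 4:
  α = (5 - (1.9)·0.178) / (3.9) = 1.195
  β = (4 - (2.7)·1.195) / (4.7) = 0.165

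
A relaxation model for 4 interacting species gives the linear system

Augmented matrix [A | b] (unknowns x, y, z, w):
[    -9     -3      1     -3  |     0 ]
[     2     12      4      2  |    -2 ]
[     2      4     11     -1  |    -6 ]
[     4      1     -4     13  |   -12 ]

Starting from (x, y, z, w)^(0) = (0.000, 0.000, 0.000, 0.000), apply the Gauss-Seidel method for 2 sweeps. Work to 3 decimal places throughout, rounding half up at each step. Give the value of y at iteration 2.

0.112

Iteration 1:
  x = (0 - (-3)·0.000 - (1)·0.000 - (-3)·0.000) / (-9) = 0.000
  y = (-2 - (2)·0.000 - (4)·0.000 - (2)·0.000) / (12) = -0.167
  z = (-6 - (2)·0.000 - (4)·-0.167 - (-1)·0.000) / (11) = -0.485
  w = (-12 - (4)·0.000 - (1)·-0.167 - (-4)·-0.485) / (13) = -1.059
Iteration 2:
  x = (0 - (-3)·-0.167 - (1)·-0.485 - (-3)·-1.059) / (-9) = 0.355
  y = (-2 - (2)·0.355 - (4)·-0.485 - (2)·-1.059) / (12) = 0.112
  z = (-6 - (2)·0.355 - (4)·0.112 - (-1)·-1.059) / (11) = -0.747
  w = (-12 - (4)·0.355 - (1)·0.112 - (-4)·-0.747) / (13) = -1.271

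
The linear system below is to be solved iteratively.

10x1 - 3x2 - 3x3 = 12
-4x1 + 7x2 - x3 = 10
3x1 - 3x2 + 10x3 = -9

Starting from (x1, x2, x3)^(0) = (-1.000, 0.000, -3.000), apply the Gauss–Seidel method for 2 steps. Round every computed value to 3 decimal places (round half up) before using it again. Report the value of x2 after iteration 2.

2.114

Iteration 1:
  x1 = (12 - (-3)·0.000 - (-3)·-3.000) / (10) = 0.300
  x2 = (10 - (-4)·0.300 - (-1)·-3.000) / (7) = 1.171
  x3 = (-9 - (3)·0.300 - (-3)·1.171) / (10) = -0.639
Iteration 2:
  x1 = (12 - (-3)·1.171 - (-3)·-0.639) / (10) = 1.360
  x2 = (10 - (-4)·1.360 - (-1)·-0.639) / (7) = 2.114
  x3 = (-9 - (3)·1.360 - (-3)·2.114) / (10) = -0.674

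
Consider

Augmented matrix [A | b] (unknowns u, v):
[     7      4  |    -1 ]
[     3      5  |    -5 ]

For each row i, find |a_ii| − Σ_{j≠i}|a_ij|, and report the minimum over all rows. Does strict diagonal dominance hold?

row 1: |7| − (4) = 3
row 2: |5| − (3) = 2
minimum over rows = 2 → strictly diagonally dominant (convergence guaranteed)

2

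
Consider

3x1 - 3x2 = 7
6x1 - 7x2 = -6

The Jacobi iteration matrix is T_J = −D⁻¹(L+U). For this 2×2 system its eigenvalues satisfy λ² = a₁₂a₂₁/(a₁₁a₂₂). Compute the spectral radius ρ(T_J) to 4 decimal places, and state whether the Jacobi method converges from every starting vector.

a₁₂a₂₁/(a₁₁a₂₂) = (-3)·(6) / ((3)·(-7)) = 0.857143
ρ = √|0.857143| = √0.857143 = 0.9258
ρ < 1, so Jacobi converges

0.9258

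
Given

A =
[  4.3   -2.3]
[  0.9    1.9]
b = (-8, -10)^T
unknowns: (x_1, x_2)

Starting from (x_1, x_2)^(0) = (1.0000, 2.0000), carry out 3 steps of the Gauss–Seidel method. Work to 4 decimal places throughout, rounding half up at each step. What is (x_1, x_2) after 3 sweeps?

(-3.5418, -3.5855)

Iteration 1:
  x_1 = (-8 - (-2.3)·2.0000) / (4.3) = -0.7907
  x_2 = (-10 - (0.9)·-0.7907) / (1.9) = -4.8886
Iteration 2:
  x_1 = (-8 - (-2.3)·-4.8886) / (4.3) = -4.4753
  x_2 = (-10 - (0.9)·-4.4753) / (1.9) = -3.1433
Iteration 3:
  x_1 = (-8 - (-2.3)·-3.1433) / (4.3) = -3.5418
  x_2 = (-10 - (0.9)·-3.5418) / (1.9) = -3.5855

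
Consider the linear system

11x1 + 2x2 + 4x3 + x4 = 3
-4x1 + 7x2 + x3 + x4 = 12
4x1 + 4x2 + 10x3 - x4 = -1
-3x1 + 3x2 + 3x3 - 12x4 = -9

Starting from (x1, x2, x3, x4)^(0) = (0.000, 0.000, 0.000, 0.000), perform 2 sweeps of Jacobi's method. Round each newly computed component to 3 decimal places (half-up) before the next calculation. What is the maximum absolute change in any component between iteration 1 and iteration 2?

0.720

Iteration 1:
  x1 = (3 - (2)·0.000 - (4)·0.000 - (1)·0.000) / (11) = 0.273
  x2 = (12 - (-4)·0.000 - (1)·0.000 - (1)·0.000) / (7) = 1.714
  x3 = (-1 - (4)·0.000 - (4)·0.000 - (-1)·0.000) / (10) = -0.100
  x4 = (-9 - (-3)·0.000 - (3)·0.000 - (3)·0.000) / (-12) = 0.750
Iteration 2:
  x1 = (3 - (2)·1.714 - (4)·-0.100 - (1)·0.750) / (11) = -0.071
  x2 = (12 - (-4)·0.273 - (1)·-0.100 - (1)·0.750) / (7) = 1.777
  x3 = (-1 - (4)·0.273 - (4)·1.714 - (-1)·0.750) / (10) = -0.820
  x4 = (-9 - (-3)·0.273 - (3)·1.714 - (3)·-0.100) / (-12) = 1.085
Change: (-0.344, 0.063, -0.720, 0.335) → max |·| = 0.720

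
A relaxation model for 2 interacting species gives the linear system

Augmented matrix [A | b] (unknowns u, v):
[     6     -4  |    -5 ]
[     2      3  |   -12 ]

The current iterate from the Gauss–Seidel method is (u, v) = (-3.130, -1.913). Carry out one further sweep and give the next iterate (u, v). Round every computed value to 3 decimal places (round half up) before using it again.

One sweep:
  u = (-5 - (-4)·-1.913) / (6) = -2.109
  v = (-12 - (2)·-2.109) / (3) = -2.594

(-2.109, -2.594)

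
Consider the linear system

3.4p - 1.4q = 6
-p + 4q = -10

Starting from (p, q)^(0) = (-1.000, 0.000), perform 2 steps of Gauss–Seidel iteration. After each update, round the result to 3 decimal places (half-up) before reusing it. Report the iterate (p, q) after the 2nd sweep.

(0.917, -2.271)

Iteration 1:
  p = (6 - (-1.4)·0.000) / (3.4) = 1.765
  q = (-10 - (-1)·1.765) / (4) = -2.059
Iteration 2:
  p = (6 - (-1.4)·-2.059) / (3.4) = 0.917
  q = (-10 - (-1)·0.917) / (4) = -2.271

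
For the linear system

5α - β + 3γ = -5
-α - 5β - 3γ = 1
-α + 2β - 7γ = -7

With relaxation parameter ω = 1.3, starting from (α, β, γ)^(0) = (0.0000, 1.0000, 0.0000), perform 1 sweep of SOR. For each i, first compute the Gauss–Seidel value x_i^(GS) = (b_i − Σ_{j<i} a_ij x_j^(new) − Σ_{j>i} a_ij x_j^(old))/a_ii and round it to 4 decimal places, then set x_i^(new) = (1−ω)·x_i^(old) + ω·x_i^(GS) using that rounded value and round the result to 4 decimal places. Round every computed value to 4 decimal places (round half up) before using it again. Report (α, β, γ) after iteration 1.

(-1.0400, -0.2896, 1.3855)

Iteration 1:
  α: GS value = (-5 - (-1)·1.0000 - (3)·0.0000) / (5) = -0.8000;  α ← (1−ω)·0.0000 + ω·-0.8000 = -1.0400
  β: GS value = (1 - (-1)·-1.0400 - (-3)·0.0000) / (-5) = 0.0080;  β ← (1−ω)·1.0000 + ω·0.0080 = -0.2896
  γ: GS value = (-7 - (-1)·-1.0400 - (2)·-0.2896) / (-7) = 1.0658;  γ ← (1−ω)·0.0000 + ω·1.0658 = 1.3855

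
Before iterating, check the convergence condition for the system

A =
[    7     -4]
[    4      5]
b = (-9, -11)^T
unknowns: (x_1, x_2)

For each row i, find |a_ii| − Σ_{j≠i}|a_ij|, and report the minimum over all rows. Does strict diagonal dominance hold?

1

row 1: |7| − (4) = 3
row 2: |5| − (4) = 1
minimum over rows = 1 → strictly diagonally dominant (convergence guaranteed)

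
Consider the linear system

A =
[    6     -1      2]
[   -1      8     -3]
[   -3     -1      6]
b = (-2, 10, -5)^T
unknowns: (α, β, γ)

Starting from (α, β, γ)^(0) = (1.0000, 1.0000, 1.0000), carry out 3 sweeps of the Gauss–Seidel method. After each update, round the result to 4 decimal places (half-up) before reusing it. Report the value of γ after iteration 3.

Iteration 1:
  α = (-2 - (-1)·1.0000 - (2)·1.0000) / (6) = -0.5000
  β = (10 - (-1)·-0.5000 - (-3)·1.0000) / (8) = 1.5625
  γ = (-5 - (-3)·-0.5000 - (-1)·1.5625) / (6) = -0.8229
Iteration 2:
  α = (-2 - (-1)·1.5625 - (2)·-0.8229) / (6) = 0.2014
  β = (10 - (-1)·0.2014 - (-3)·-0.8229) / (8) = 0.9666
  γ = (-5 - (-3)·0.2014 - (-1)·0.9666) / (6) = -0.5715
Iteration 3:
  α = (-2 - (-1)·0.9666 - (2)·-0.5715) / (6) = 0.0183
  β = (10 - (-1)·0.0183 - (-3)·-0.5715) / (8) = 1.0380
  γ = (-5 - (-3)·0.0183 - (-1)·1.0380) / (6) = -0.6512

-0.6512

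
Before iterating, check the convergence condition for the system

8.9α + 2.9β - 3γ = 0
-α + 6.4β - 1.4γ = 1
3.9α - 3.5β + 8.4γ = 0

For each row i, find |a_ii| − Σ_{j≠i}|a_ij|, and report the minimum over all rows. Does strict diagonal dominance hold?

row 1: |8.9| − (2.9+3) = 3
row 2: |6.4| − (1+1.4) = 4
row 3: |8.4| − (3.9+3.5) = 1
minimum over rows = 1 → strictly diagonally dominant (convergence guaranteed)

1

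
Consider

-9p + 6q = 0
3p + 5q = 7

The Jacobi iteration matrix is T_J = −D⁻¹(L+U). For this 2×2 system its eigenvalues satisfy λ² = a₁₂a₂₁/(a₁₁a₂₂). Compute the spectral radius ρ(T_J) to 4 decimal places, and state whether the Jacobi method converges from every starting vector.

a₁₂a₂₁/(a₁₁a₂₂) = (6)·(3) / ((-9)·(5)) = -0.400000
ρ = √|-0.400000| = √0.400000 = 0.6325
ρ < 1, so Jacobi converges

0.6325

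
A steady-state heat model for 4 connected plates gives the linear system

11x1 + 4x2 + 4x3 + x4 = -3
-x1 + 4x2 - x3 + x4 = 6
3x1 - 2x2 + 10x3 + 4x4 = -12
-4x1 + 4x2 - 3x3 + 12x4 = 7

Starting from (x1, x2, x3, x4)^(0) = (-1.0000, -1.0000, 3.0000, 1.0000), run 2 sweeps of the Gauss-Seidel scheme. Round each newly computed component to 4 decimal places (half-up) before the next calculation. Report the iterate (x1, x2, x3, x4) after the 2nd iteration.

Iteration 1:
  x1 = (-3 - (4)·-1.0000 - (4)·3.0000 - (1)·1.0000) / (11) = -1.0909
  x2 = (6 - (-1)·-1.0909 - (-1)·3.0000 - (1)·1.0000) / (4) = 1.7273
  x3 = (-12 - (3)·-1.0909 - (-2)·1.7273 - (4)·1.0000) / (10) = -0.9273
  x4 = (7 - (-4)·-1.0909 - (4)·1.7273 - (-3)·-0.9273) / (12) = -0.5879
Iteration 2:
  x1 = (-3 - (4)·1.7273 - (4)·-0.9273 - (1)·-0.5879) / (11) = -0.5102
  x2 = (6 - (-1)·-0.5102 - (-1)·-0.9273 - (1)·-0.5879) / (4) = 1.2876
  x3 = (-12 - (3)·-0.5102 - (-2)·1.2876 - (4)·-0.5879) / (10) = -0.5543
  x4 = (7 - (-4)·-0.5102 - (4)·1.2876 - (-3)·-0.5543) / (12) = -0.1545

(-0.5102, 1.2876, -0.5543, -0.1545)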